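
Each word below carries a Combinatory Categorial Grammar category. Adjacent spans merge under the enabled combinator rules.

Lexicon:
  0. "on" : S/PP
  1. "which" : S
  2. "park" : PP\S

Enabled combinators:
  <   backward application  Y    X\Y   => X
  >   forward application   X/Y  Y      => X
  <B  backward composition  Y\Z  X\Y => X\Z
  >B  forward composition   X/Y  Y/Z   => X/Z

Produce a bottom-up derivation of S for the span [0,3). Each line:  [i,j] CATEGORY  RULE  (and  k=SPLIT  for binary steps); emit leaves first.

[0,1] S/PP  lex  "on"
[1,2] S  lex  "which"
[2,3] PP\S  lex  "park"
[1,3] PP  <  k=2
[0,3] S  >  k=1

[0,3] S   >
  [0,1] "on" : S/PP
  [1,3] PP   <
    [1,2] "which" : S
    [2,3] "park" : PP\S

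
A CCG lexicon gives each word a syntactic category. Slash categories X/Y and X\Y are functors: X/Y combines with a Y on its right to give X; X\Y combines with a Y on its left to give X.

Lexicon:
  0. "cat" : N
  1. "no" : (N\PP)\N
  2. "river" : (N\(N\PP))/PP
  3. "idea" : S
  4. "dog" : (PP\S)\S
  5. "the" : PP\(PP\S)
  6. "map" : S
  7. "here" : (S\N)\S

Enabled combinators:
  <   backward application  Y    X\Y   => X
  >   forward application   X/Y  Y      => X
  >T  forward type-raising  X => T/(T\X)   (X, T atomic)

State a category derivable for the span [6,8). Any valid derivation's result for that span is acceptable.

[0,8] S   <
  [0,6] N   <
    [0,2] N\PP   <
      [0,1] "cat" : N
      [1,2] "no" : (N\PP)\N
    [2,6] N\(N\PP)   >
      [2,3] "river" : (N\(N\PP))/PP
      [3,6] PP   <
        [3,5] PP\S   <
          [3,4] "idea" : S
          [4,5] "dog" : (PP\S)\S
        [5,6] "the" : PP\(PP\S)
  [6,8] S\N   <
    [6,7] "map" : S
    [7,8] "here" : (S\N)\S

S\N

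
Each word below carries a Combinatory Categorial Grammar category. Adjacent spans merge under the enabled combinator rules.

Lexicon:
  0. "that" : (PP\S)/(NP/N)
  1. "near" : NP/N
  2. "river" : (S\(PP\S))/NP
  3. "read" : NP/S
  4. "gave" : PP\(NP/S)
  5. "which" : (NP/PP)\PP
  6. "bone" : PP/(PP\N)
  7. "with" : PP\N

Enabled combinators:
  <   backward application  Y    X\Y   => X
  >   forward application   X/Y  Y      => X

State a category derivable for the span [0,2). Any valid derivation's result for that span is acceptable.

PP\S

[0,8] S   <
  [0,2] PP\S   >
    [0,1] "that" : (PP\S)/(NP/N)
    [1,2] "near" : NP/N
  [2,8] S\(PP\S)   >
    [2,3] "river" : (S\(PP\S))/NP
    [3,8] NP   >
      [3,6] NP/PP   <
        [3,5] PP   <
          [3,4] "read" : NP/S
          [4,5] "gave" : PP\(NP/S)
        [5,6] "which" : (NP/PP)\PP
      [6,8] PP   >
        [6,7] "bone" : PP/(PP\N)
        [7,8] "with" : PP\N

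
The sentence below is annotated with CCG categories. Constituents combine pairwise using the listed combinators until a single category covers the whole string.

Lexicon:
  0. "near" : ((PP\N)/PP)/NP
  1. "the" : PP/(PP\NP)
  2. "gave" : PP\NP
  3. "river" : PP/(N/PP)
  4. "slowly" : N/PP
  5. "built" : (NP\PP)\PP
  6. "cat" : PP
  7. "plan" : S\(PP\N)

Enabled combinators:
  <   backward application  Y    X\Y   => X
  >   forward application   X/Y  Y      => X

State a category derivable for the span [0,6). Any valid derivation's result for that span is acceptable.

[0,8] S   <
  [0,7] PP\N   >
    [0,6] (PP\N)/PP   >
      [0,1] "near" : ((PP\N)/PP)/NP
      [1,6] NP   <
        [1,3] PP   >
          [1,2] "the" : PP/(PP\NP)
          [2,3] "gave" : PP\NP
        [3,6] NP\PP   <
          [3,5] PP   >
            [3,4] "river" : PP/(N/PP)
            [4,5] "slowly" : N/PP
          [5,6] "built" : (NP\PP)\PP
    [6,7] "cat" : PP
  [7,8] "plan" : S\(PP\N)

(PP\N)/PP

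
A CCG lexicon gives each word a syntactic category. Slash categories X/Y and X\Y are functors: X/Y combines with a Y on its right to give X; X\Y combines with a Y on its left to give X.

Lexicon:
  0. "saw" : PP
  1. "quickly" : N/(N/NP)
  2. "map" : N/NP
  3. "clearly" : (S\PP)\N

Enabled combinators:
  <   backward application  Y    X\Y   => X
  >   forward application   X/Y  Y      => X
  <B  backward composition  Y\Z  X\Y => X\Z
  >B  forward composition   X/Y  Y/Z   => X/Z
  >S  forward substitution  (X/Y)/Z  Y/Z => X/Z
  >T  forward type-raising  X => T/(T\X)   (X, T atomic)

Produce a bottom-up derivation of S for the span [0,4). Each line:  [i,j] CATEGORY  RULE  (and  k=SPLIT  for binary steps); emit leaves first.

[0,1] PP  lex  "saw"
[0,1] S/(S\PP)  >T
[1,2] N/(N/NP)  lex  "quickly"
[2,3] N/NP  lex  "map"
[1,3] N  >  k=2
[3,4] (S\PP)\N  lex  "clearly"
[1,4] S\PP  <  k=3
[0,4] S  >  k=1

[0,4] S   >
  [0,1] S/(S\PP)   >T
    [0,1] "saw" : PP
  [1,4] S\PP   <
    [1,3] N   >
      [1,2] "quickly" : N/(N/NP)
      [2,3] "map" : N/NP
    [3,4] "clearly" : (S\PP)\N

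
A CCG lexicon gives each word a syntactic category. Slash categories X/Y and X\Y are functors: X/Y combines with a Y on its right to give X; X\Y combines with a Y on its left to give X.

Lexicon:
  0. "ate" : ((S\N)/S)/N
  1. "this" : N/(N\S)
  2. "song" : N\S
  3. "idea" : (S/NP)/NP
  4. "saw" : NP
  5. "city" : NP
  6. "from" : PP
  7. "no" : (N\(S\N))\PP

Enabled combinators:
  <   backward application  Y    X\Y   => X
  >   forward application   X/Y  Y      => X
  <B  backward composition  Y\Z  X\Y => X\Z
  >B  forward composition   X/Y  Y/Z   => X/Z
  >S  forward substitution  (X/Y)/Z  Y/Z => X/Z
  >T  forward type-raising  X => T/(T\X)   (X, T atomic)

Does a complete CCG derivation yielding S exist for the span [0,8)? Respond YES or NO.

NO

((S\N)/S)/N N/(N\S) N\S (S/NP)/NP NP NP PP (N\(S\N))\PP
CKY chart[0,8] = {N, N/(N\N), NP/(NP\N), PP/(PP\N), S/(S\N)}; S ∉ chart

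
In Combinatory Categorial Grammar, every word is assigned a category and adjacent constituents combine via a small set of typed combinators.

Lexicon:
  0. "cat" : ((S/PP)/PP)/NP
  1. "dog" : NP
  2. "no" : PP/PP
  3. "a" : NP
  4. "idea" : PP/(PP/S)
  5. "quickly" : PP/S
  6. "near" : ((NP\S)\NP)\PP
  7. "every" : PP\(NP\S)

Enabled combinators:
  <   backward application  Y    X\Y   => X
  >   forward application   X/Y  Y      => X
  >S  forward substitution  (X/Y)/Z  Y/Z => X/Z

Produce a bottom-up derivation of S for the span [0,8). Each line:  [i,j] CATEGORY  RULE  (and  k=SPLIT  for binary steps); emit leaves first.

[0,1] ((S/PP)/PP)/NP  lex  "cat"
[1,2] NP  lex  "dog"
[0,2] (S/PP)/PP  >  k=1
[2,3] PP/PP  lex  "no"
[0,3] S/PP  >S  k=2
[3,4] NP  lex  "a"
[4,5] PP/(PP/S)  lex  "idea"
[5,6] PP/S  lex  "quickly"
[4,6] PP  >  k=5
[6,7] ((NP\S)\NP)\PP  lex  "near"
[4,7] (NP\S)\NP  <  k=6
[3,7] NP\S  <  k=4
[7,8] PP\(NP\S)  lex  "every"
[3,8] PP  <  k=7
[0,8] S  >  k=3

[0,8] S   >
  [0,3] S/PP   >S
    [0,2] (S/PP)/PP   >
      [0,1] "cat" : ((S/PP)/PP)/NP
      [1,2] "dog" : NP
    [2,3] "no" : PP/PP
  [3,8] PP   <
    [3,7] NP\S   <
      [3,4] "a" : NP
      [4,7] (NP\S)\NP   <
        [4,6] PP   >
          [4,5] "idea" : PP/(PP/S)
          [5,6] "quickly" : PP/S
        [6,7] "near" : ((NP\S)\NP)\PP
    [7,8] "every" : PP\(NP\S)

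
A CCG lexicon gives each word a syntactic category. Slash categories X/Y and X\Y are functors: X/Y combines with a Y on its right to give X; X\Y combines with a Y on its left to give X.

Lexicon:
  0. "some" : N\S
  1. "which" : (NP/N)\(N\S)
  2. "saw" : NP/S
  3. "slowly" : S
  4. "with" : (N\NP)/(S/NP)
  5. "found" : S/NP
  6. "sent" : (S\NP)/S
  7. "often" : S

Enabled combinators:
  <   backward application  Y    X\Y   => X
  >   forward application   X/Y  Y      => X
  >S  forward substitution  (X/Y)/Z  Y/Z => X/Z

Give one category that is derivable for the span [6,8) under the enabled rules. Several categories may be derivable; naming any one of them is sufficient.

S\NP

[0,8] S   <
  [0,6] NP   >
    [0,2] NP/N   <
      [0,1] "some" : N\S
      [1,2] "which" : (NP/N)\(N\S)
    [2,6] N   <
      [2,4] NP   >
        [2,3] "saw" : NP/S
        [3,4] "slowly" : S
      [4,6] N\NP   >
        [4,5] "with" : (N\NP)/(S/NP)
        [5,6] "found" : S/NP
  [6,8] S\NP   >
    [6,7] "sent" : (S\NP)/S
    [7,8] "often" : S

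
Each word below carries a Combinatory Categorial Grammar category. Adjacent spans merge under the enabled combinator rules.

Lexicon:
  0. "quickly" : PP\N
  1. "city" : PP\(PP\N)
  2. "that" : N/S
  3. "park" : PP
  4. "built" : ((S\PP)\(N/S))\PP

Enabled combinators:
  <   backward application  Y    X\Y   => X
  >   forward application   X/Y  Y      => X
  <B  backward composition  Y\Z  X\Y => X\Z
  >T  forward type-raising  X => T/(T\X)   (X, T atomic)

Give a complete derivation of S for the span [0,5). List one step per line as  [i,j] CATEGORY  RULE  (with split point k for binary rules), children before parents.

[0,5] S   <
  [0,2] PP   <
    [0,1] "quickly" : PP\N
    [1,2] "city" : PP\(PP\N)
  [2,5] S\PP   <
    [2,3] "that" : N/S
    [3,5] (S\PP)\(N/S)   <
      [3,4] "park" : PP
      [4,5] "built" : ((S\PP)\(N/S))\PP

[0,1] PP\N  lex  "quickly"
[1,2] PP\(PP\N)  lex  "city"
[0,2] PP  <  k=1
[2,3] N/S  lex  "that"
[3,4] PP  lex  "park"
[4,5] ((S\PP)\(N/S))\PP  lex  "built"
[3,5] (S\PP)\(N/S)  <  k=4
[2,5] S\PP  <  k=3
[0,5] S  <  k=2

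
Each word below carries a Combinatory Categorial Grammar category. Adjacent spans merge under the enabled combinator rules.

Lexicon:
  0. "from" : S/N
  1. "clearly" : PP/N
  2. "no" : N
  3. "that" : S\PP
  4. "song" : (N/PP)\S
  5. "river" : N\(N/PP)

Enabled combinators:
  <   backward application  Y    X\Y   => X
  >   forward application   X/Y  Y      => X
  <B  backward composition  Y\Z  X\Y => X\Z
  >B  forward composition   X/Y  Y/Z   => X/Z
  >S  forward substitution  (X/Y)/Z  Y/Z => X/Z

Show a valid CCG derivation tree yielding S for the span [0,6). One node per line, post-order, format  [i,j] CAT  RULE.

[0,1] S/N  lex  "from"
[1,2] PP/N  lex  "clearly"
[2,3] N  lex  "no"
[1,3] PP  >  k=2
[3,4] S\PP  lex  "that"
[1,4] S  <  k=3
[4,5] (N/PP)\S  lex  "song"
[1,5] N/PP  <  k=4
[5,6] N\(N/PP)  lex  "river"
[1,6] N  <  k=5
[0,6] S  >  k=1

[0,6] S   >
  [0,1] "from" : S/N
  [1,6] N   <
    [1,5] N/PP   <
      [1,4] S   <
        [1,3] PP   >
          [1,2] "clearly" : PP/N
          [2,3] "no" : N
        [3,4] "that" : S\PP
      [4,5] "song" : (N/PP)\S
    [5,6] "river" : N\(N/PP)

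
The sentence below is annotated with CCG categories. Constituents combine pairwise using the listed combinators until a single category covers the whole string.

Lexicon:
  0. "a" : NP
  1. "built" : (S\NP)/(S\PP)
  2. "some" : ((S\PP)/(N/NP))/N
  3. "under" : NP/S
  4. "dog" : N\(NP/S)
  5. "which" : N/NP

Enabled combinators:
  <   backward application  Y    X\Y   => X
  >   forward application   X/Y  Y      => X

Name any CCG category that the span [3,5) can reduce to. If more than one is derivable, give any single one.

N

[0,6] S   <
  [0,1] "a" : NP
  [1,6] S\NP   >
    [1,2] "built" : (S\NP)/(S\PP)
    [2,6] S\PP   >
      [2,5] (S\PP)/(N/NP)   >
        [2,3] "some" : ((S\PP)/(N/NP))/N
        [3,5] N   <
          [3,4] "under" : NP/S
          [4,5] "dog" : N\(NP/S)
      [5,6] "which" : N/NP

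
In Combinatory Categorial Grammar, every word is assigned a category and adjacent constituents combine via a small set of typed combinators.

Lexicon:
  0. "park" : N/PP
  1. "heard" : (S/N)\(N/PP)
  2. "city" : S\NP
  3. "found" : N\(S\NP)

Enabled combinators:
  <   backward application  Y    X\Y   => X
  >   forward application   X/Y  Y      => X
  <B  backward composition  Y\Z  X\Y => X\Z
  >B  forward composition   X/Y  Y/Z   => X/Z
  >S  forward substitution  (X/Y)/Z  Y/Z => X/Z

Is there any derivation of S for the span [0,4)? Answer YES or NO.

[0,4] S   >
  [0,2] S/N   <
    [0,1] "park" : N/PP
    [1,2] "heard" : (S/N)\(N/PP)
  [2,4] N   <
    [2,3] "city" : S\NP
    [3,4] "found" : N\(S\NP)

YES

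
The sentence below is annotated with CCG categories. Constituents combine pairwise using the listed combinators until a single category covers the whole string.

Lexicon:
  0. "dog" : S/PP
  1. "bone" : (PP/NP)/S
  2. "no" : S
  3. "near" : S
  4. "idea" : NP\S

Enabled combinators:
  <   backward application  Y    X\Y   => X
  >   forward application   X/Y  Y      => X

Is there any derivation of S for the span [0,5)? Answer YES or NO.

[0,5] S   >
  [0,1] "dog" : S/PP
  [1,5] PP   >
    [1,3] PP/NP   >
      [1,2] "bone" : (PP/NP)/S
      [2,3] "no" : S
    [3,5] NP   <
      [3,4] "near" : S
      [4,5] "idea" : NP\S

YES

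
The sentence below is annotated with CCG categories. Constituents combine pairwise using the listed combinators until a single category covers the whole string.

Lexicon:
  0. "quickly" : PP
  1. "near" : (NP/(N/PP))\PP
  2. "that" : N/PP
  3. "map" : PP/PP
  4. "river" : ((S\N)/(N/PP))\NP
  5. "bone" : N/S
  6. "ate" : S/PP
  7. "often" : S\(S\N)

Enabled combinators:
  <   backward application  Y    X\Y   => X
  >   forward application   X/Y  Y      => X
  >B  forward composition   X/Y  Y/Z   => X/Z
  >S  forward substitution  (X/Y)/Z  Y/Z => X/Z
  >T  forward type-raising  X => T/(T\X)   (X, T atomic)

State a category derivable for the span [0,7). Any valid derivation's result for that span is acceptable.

S\N

[0,8] S   <
  [0,7] S\N   >
    [0,5] (S\N)/(N/PP)   <
      [0,4] NP   >
        [0,2] NP/(N/PP)   <
          [0,1] "quickly" : PP
          [1,2] "near" : (NP/(N/PP))\PP
        [2,4] N/PP   >B
          [2,3] "that" : N/PP
          [3,4] "map" : PP/PP
      [4,5] "river" : ((S\N)/(N/PP))\NP
    [5,7] N/PP   >B
      [5,6] "bone" : N/S
      [6,7] "ate" : S/PP
  [7,8] "often" : S\(S\N)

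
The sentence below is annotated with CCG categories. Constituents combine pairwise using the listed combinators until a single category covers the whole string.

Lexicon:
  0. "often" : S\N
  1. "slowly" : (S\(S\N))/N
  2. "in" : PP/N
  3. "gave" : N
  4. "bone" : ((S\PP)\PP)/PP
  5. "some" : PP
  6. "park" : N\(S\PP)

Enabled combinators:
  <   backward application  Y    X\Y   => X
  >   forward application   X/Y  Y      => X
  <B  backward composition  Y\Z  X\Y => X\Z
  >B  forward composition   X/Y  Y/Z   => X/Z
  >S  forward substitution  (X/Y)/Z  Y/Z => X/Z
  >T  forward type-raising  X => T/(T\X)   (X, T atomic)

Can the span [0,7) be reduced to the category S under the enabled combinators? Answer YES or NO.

[0,7] S   <
  [0,1] "often" : S\N
  [1,7] S\(S\N)   >
    [1,2] "slowly" : (S\(S\N))/N
    [2,7] N   <
      [2,6] S\PP   <
        [2,4] PP   >
          [2,3] "in" : PP/N
          [3,4] "gave" : N
        [4,6] (S\PP)\PP   >
          [4,5] "bone" : ((S\PP)\PP)/PP
          [5,6] "some" : PP
      [6,7] "park" : N\(S\PP)

YES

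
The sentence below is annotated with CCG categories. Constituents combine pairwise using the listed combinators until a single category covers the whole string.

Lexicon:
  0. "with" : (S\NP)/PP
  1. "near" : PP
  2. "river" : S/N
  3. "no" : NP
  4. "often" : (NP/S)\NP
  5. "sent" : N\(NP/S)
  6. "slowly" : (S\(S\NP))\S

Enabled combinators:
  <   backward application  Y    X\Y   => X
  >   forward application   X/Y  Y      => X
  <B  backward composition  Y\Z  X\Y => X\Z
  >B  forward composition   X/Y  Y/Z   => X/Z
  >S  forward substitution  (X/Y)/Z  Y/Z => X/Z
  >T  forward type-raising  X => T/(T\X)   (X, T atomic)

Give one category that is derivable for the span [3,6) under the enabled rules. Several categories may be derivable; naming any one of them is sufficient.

N

[0,7] S   <
  [0,2] S\NP   >
    [0,1] "with" : (S\NP)/PP
    [1,2] "near" : PP
  [2,7] S\(S\NP)   <
    [2,6] S   >
      [2,3] "river" : S/N
      [3,6] N   >
        [3,4] N/(N\NP)   >T
          [3,4] "no" : NP
        [4,6] N\NP   <B
          [4,5] "often" : (NP/S)\NP
          [5,6] "sent" : N\(NP/S)
    [6,7] "slowly" : (S\(S\NP))\S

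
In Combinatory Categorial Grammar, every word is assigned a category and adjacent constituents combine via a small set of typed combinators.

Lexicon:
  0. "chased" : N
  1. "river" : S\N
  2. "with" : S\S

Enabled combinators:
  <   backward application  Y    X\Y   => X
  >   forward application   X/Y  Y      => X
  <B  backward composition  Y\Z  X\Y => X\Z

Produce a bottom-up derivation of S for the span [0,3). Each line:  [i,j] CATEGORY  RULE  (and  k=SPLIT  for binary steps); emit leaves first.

[0,1] N  lex  "chased"
[1,2] S\N  lex  "river"
[2,3] S\S  lex  "with"
[1,3] S\N  <B  k=2
[0,3] S  <  k=1

[0,3] S   <
  [0,1] "chased" : N
  [1,3] S\N   <B
    [1,2] "river" : S\N
    [2,3] "with" : S\S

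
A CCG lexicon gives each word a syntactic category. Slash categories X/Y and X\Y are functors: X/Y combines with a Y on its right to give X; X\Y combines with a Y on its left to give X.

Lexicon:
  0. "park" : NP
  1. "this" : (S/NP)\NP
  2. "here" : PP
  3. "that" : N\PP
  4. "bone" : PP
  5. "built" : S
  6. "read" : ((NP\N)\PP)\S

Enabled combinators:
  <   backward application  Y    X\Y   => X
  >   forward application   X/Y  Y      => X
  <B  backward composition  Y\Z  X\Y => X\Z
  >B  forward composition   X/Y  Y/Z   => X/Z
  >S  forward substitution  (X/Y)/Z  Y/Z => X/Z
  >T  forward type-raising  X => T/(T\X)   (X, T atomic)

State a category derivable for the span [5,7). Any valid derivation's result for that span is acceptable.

[0,7] S   >
  [0,2] S/NP   <
    [0,1] "park" : NP
    [1,2] "this" : (S/NP)\NP
  [2,7] NP   <
    [2,4] N   <
      [2,3] "here" : PP
      [3,4] "that" : N\PP
    [4,7] NP\N   <
      [4,5] "bone" : PP
      [5,7] (NP\N)\PP   <
        [5,6] "built" : S
        [6,7] "read" : ((NP\N)\PP)\S

(NP\N)\PP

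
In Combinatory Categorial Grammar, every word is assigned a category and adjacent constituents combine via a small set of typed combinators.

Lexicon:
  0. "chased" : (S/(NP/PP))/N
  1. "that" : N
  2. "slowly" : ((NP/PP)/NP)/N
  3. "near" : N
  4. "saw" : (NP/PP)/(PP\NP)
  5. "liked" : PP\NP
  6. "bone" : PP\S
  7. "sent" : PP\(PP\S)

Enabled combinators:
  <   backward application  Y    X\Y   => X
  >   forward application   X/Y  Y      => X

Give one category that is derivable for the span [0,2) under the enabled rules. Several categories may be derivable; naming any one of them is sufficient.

S/(NP/PP)

[0,8] S   >
  [0,2] S/(NP/PP)   >
    [0,1] "chased" : (S/(NP/PP))/N
    [1,2] "that" : N
  [2,8] NP/PP   >
    [2,4] (NP/PP)/NP   >
      [2,3] "slowly" : ((NP/PP)/NP)/N
      [3,4] "near" : N
    [4,8] NP   >
      [4,6] NP/PP   >
        [4,5] "saw" : (NP/PP)/(PP\NP)
        [5,6] "liked" : PP\NP
      [6,8] PP   <
        [6,7] "bone" : PP\S
        [7,8] "sent" : PP\(PP\S)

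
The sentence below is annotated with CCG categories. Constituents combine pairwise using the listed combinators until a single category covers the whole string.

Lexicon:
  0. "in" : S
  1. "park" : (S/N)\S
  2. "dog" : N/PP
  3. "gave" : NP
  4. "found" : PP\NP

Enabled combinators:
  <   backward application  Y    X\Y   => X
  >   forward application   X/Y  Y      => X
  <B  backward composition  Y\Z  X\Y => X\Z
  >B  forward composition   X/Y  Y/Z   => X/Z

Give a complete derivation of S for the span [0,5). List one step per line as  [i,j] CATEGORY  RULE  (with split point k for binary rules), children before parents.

[0,1] S  lex  "in"
[1,2] (S/N)\S  lex  "park"
[0,2] S/N  <  k=1
[2,3] N/PP  lex  "dog"
[0,3] S/PP  >B  k=2
[3,4] NP  lex  "gave"
[4,5] PP\NP  lex  "found"
[3,5] PP  <  k=4
[0,5] S  >  k=3

[0,5] S   >
  [0,3] S/PP   >B
    [0,2] S/N   <
      [0,1] "in" : S
      [1,2] "park" : (S/N)\S
    [2,3] "dog" : N/PP
  [3,5] PP   <
    [3,4] "gave" : NP
    [4,5] "found" : PP\NP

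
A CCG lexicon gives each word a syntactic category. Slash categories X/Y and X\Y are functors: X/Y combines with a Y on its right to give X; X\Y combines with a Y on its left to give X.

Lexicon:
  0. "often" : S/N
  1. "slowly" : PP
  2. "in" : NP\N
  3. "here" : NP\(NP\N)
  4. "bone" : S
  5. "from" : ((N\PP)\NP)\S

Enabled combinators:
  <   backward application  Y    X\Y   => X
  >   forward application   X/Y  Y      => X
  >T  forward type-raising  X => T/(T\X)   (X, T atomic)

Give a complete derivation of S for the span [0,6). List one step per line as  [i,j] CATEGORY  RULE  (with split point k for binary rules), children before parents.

[0,6] S   >
  [0,1] "often" : S/N
  [1,6] N   >
    [1,2] N/(N\PP)   >T
      [1,2] "slowly" : PP
    [2,6] N\PP   <
      [2,4] NP   <
        [2,3] "in" : NP\N
        [3,4] "here" : NP\(NP\N)
      [4,6] (N\PP)\NP   <
        [4,5] "bone" : S
        [5,6] "from" : ((N\PP)\NP)\S

[0,1] S/N  lex  "often"
[1,2] PP  lex  "slowly"
[1,2] N/(N\PP)  >T
[2,3] NP\N  lex  "in"
[3,4] NP\(NP\N)  lex  "here"
[2,4] NP  <  k=3
[4,5] S  lex  "bone"
[5,6] ((N\PP)\NP)\S  lex  "from"
[4,6] (N\PP)\NP  <  k=5
[2,6] N\PP  <  k=4
[1,6] N  >  k=2
[0,6] S  >  k=1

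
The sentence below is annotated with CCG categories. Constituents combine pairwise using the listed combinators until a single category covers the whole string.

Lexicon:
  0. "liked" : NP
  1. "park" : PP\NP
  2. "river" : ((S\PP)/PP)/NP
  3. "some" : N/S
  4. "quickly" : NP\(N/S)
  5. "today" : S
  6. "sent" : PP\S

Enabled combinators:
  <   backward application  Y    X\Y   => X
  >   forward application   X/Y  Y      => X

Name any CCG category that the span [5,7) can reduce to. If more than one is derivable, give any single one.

PP

[0,7] S   <
  [0,2] PP   <
    [0,1] "liked" : NP
    [1,2] "park" : PP\NP
  [2,7] S\PP   >
    [2,5] (S\PP)/PP   >
      [2,3] "river" : ((S\PP)/PP)/NP
      [3,5] NP   <
        [3,4] "some" : N/S
        [4,5] "quickly" : NP\(N/S)
    [5,7] PP   <
      [5,6] "today" : S
      [6,7] "sent" : PP\S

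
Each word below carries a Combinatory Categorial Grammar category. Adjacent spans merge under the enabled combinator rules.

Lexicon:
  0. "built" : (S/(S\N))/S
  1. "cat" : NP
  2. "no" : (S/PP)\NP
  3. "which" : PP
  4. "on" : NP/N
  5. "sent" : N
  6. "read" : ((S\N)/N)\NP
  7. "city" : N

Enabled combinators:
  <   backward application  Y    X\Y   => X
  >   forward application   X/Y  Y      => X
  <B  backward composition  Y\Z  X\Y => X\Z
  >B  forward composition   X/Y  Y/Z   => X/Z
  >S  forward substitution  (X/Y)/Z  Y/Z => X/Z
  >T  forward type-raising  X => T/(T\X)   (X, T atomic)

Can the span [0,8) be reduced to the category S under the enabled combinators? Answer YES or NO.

[0,8] S   >
  [0,4] S/(S\N)   >
    [0,1] "built" : (S/(S\N))/S
    [1,4] S   >
      [1,3] S/PP   <
        [1,2] "cat" : NP
        [2,3] "no" : (S/PP)\NP
      [3,4] "which" : PP
  [4,8] S\N   >
    [4,7] (S\N)/N   <
      [4,6] NP   >
        [4,5] "on" : NP/N
        [5,6] "sent" : N
      [6,7] "read" : ((S\N)/N)\NP
    [7,8] "city" : N

YES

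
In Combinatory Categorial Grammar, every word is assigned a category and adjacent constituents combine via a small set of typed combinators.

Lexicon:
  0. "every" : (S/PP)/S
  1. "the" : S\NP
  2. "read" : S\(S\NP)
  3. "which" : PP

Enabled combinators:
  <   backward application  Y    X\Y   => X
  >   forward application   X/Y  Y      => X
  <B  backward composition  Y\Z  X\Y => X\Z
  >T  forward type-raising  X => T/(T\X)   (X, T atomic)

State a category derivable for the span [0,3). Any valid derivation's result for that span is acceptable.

[0,4] S   >
  [0,3] S/PP   >
    [0,1] "every" : (S/PP)/S
    [1,3] S   <
      [1,2] "the" : S\NP
      [2,3] "read" : S\(S\NP)
  [3,4] "which" : PP

S/PP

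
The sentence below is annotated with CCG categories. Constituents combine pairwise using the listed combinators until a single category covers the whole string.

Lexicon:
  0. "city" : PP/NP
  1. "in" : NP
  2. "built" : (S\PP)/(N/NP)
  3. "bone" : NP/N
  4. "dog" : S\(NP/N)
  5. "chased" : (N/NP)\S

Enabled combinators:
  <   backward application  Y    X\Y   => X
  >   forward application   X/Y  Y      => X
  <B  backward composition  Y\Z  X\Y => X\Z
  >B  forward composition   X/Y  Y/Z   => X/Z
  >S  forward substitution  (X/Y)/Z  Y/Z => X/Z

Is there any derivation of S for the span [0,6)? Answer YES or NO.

YES

[0,6] S   <
  [0,2] PP   >
    [0,1] "city" : PP/NP
    [1,2] "in" : NP
  [2,6] S\PP   >
    [2,3] "built" : (S\PP)/(N/NP)
    [3,6] N/NP   <
      [3,5] S   <
        [3,4] "bone" : NP/N
        [4,5] "dog" : S\(NP/N)
      [5,6] "chased" : (N/NP)\S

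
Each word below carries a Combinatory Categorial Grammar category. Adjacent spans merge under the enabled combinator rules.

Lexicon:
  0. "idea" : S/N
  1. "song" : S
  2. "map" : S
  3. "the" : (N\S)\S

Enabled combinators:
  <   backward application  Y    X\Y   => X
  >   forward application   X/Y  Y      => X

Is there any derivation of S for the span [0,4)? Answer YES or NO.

[0,4] S   >
  [0,1] "idea" : S/N
  [1,4] N   <
    [1,2] "song" : S
    [2,4] N\S   <
      [2,3] "map" : S
      [3,4] "the" : (N\S)\S

YES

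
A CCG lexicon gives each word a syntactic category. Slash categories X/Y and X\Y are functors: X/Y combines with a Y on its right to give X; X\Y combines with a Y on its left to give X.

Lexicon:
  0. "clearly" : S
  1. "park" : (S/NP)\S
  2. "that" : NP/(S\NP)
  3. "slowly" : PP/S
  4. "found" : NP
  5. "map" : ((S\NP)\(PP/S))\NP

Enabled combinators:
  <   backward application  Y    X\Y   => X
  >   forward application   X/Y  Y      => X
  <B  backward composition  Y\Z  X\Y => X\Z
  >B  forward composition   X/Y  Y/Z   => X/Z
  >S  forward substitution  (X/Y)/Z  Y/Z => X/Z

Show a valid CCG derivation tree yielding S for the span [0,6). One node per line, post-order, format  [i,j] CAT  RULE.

[0,1] S  lex  "clearly"
[1,2] (S/NP)\S  lex  "park"
[0,2] S/NP  <  k=1
[2,3] NP/(S\NP)  lex  "that"
[3,4] PP/S  lex  "slowly"
[4,5] NP  lex  "found"
[5,6] ((S\NP)\(PP/S))\NP  lex  "map"
[4,6] (S\NP)\(PP/S)  <  k=5
[3,6] S\NP  <  k=4
[2,6] NP  >  k=3
[0,6] S  >  k=2

[0,6] S   >
  [0,2] S/NP   <
    [0,1] "clearly" : S
    [1,2] "park" : (S/NP)\S
  [2,6] NP   >
    [2,3] "that" : NP/(S\NP)
    [3,6] S\NP   <
      [3,4] "slowly" : PP/S
      [4,6] (S\NP)\(PP/S)   <
        [4,5] "found" : NP
        [5,6] "map" : ((S\NP)\(PP/S))\NP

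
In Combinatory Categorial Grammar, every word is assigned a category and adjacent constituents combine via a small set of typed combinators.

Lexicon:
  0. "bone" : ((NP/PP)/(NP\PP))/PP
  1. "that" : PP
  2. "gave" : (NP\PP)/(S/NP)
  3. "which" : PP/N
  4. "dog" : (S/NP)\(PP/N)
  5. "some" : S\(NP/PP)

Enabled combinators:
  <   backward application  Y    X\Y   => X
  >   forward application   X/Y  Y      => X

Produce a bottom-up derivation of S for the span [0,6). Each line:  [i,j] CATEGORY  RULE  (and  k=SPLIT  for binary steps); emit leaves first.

[0,1] ((NP/PP)/(NP\PP))/PP  lex  "bone"
[1,2] PP  lex  "that"
[0,2] (NP/PP)/(NP\PP)  >  k=1
[2,3] (NP\PP)/(S/NP)  lex  "gave"
[3,4] PP/N  lex  "which"
[4,5] (S/NP)\(PP/N)  lex  "dog"
[3,5] S/NP  <  k=4
[2,5] NP\PP  >  k=3
[0,5] NP/PP  >  k=2
[5,6] S\(NP/PP)  lex  "some"
[0,6] S  <  k=5

[0,6] S   <
  [0,5] NP/PP   >
    [0,2] (NP/PP)/(NP\PP)   >
      [0,1] "bone" : ((NP/PP)/(NP\PP))/PP
      [1,2] "that" : PP
    [2,5] NP\PP   >
      [2,3] "gave" : (NP\PP)/(S/NP)
      [3,5] S/NP   <
        [3,4] "which" : PP/N
        [4,5] "dog" : (S/NP)\(PP/N)
  [5,6] "some" : S\(NP/PP)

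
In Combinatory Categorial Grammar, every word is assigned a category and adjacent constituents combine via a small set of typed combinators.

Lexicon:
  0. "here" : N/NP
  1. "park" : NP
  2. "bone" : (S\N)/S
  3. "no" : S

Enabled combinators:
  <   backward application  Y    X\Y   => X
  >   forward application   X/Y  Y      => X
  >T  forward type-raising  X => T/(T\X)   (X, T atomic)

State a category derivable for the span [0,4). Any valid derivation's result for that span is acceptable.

S

[0,4] S   <
  [0,2] N   >
    [0,1] "here" : N/NP
    [1,2] "park" : NP
  [2,4] S\N   >
    [2,3] "bone" : (S\N)/S
    [3,4] "no" : S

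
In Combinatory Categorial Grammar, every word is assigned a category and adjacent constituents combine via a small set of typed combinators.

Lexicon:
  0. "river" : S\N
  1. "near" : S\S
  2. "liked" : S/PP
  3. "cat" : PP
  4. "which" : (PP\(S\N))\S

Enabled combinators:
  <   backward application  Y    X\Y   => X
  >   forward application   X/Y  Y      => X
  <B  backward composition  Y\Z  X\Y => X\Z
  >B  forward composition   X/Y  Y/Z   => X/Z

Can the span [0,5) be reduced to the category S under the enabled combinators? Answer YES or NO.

NO

S\N S\S S/PP PP (PP\(S\N))\S
CKY chart[0,5] = {PP}; S ∉ chart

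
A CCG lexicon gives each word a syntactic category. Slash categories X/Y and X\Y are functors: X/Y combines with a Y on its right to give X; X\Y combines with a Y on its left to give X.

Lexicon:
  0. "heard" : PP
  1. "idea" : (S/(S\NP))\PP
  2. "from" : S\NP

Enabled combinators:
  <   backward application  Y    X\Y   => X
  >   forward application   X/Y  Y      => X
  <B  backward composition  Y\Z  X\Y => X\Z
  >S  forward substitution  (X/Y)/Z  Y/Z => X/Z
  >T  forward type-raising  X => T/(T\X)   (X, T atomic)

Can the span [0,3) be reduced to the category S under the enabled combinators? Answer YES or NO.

[0,3] S   >
  [0,2] S/(S\NP)   <
    [0,1] "heard" : PP
    [1,2] "idea" : (S/(S\NP))\PP
  [2,3] "from" : S\NP

YES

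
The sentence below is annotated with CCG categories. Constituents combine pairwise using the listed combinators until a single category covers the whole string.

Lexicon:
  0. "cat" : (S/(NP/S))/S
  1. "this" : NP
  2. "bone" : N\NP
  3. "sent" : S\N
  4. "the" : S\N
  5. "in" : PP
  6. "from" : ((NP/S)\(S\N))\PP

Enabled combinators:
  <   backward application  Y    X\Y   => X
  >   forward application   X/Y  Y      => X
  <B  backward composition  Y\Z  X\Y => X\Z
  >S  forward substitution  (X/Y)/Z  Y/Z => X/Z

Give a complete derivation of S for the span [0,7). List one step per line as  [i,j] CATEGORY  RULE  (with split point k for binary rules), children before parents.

[0,7] S   >
  [0,4] S/(NP/S)   >
    [0,1] "cat" : (S/(NP/S))/S
    [1,4] S   <
      [1,2] "this" : NP
      [2,4] S\NP   <B
        [2,3] "bone" : N\NP
        [3,4] "sent" : S\N
  [4,7] NP/S   <
    [4,5] "the" : S\N
    [5,7] (NP/S)\(S\N)   <
      [5,6] "in" : PP
      [6,7] "from" : ((NP/S)\(S\N))\PP

[0,1] (S/(NP/S))/S  lex  "cat"
[1,2] NP  lex  "this"
[2,3] N\NP  lex  "bone"
[3,4] S\N  lex  "sent"
[2,4] S\NP  <B  k=3
[1,4] S  <  k=2
[0,4] S/(NP/S)  >  k=1
[4,5] S\N  lex  "the"
[5,6] PP  lex  "in"
[6,7] ((NP/S)\(S\N))\PP  lex  "from"
[5,7] (NP/S)\(S\N)  <  k=6
[4,7] NP/S  <  k=5
[0,7] S  >  k=4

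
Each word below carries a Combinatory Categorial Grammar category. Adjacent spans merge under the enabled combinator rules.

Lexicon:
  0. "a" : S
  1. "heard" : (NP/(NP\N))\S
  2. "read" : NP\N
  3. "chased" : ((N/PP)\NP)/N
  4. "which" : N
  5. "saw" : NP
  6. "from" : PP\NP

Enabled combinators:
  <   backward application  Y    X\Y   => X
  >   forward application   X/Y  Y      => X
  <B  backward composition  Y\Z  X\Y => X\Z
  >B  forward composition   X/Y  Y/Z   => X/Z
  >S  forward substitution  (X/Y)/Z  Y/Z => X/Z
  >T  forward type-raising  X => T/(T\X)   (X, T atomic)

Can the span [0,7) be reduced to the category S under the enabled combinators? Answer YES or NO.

NO

S (NP/(NP\N))\S NP\N ((N/PP)\NP)/N N NP PP\NP
CKY chart[0,7] = {N, N/(N\N), N/(PP\PP), NP/(NP\N), PP/(PP\N), S/(S\N)}; S ∉ chart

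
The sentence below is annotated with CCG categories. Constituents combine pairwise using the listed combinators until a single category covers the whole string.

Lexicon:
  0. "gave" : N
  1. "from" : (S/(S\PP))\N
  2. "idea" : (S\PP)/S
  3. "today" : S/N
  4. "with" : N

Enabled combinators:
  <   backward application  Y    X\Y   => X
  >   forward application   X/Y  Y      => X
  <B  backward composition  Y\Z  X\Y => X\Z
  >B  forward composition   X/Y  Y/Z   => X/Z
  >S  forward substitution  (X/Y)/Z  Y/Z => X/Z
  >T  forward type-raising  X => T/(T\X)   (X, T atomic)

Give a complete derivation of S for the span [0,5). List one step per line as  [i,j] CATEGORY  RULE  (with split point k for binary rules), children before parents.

[0,1] N  lex  "gave"
[1,2] (S/(S\PP))\N  lex  "from"
[0,2] S/(S\PP)  <  k=1
[2,3] (S\PP)/S  lex  "idea"
[3,4] S/N  lex  "today"
[4,5] N  lex  "with"
[3,5] S  >  k=4
[2,5] S\PP  >  k=3
[0,5] S  >  k=2

[0,5] S   >
  [0,2] S/(S\PP)   <
    [0,1] "gave" : N
    [1,2] "from" : (S/(S\PP))\N
  [2,5] S\PP   >
    [2,3] "idea" : (S\PP)/S
    [3,5] S   >
      [3,4] "today" : S/N
      [4,5] "with" : N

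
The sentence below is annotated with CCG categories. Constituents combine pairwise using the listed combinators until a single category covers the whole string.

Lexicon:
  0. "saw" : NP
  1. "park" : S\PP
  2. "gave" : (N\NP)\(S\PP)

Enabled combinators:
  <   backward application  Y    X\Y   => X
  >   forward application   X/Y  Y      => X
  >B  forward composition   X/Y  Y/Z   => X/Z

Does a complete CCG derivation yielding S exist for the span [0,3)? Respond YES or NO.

NP S\PP (N\NP)\(S\PP)
CKY chart[0,3] = {N}; S ∉ chart

NO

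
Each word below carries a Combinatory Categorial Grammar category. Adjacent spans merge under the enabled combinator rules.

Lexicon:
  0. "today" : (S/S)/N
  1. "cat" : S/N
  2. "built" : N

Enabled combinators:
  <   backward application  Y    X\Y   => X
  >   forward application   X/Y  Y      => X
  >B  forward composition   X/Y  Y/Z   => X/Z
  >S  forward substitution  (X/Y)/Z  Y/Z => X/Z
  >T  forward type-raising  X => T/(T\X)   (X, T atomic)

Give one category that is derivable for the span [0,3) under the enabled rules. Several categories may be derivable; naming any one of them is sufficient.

[0,3] S   >
  [0,2] S/N   >S
    [0,1] "today" : (S/S)/N
    [1,2] "cat" : S/N
  [2,3] "built" : N

S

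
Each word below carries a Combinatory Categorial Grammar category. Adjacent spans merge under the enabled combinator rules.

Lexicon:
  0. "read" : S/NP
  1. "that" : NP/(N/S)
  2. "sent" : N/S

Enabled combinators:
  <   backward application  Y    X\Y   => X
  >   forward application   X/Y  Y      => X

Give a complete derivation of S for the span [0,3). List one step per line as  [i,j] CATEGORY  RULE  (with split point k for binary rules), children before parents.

[0,3] S   >
  [0,1] "read" : S/NP
  [1,3] NP   >
    [1,2] "that" : NP/(N/S)
    [2,3] "sent" : N/S

[0,1] S/NP  lex  "read"
[1,2] NP/(N/S)  lex  "that"
[2,3] N/S  lex  "sent"
[1,3] NP  >  k=2
[0,3] S  >  k=1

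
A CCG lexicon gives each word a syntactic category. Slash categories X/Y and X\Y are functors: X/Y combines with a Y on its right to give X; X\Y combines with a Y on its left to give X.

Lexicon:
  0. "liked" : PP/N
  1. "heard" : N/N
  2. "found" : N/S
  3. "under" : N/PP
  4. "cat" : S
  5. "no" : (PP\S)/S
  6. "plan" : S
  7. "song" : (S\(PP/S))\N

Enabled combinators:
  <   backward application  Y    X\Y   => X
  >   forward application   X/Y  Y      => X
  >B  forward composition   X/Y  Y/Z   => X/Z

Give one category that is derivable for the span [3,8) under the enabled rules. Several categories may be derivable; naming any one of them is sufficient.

S\(PP/S)

[0,8] S   <
  [0,3] PP/S   >B
    [0,1] "liked" : PP/N
    [1,3] N/S   >B
      [1,2] "heard" : N/N
      [2,3] "found" : N/S
  [3,8] S\(PP/S)   <
    [3,7] N   >
      [3,4] "under" : N/PP
      [4,7] PP   <
        [4,5] "cat" : S
        [5,7] PP\S   >
          [5,6] "no" : (PP\S)/S
          [6,7] "plan" : S
    [7,8] "song" : (S\(PP/S))\N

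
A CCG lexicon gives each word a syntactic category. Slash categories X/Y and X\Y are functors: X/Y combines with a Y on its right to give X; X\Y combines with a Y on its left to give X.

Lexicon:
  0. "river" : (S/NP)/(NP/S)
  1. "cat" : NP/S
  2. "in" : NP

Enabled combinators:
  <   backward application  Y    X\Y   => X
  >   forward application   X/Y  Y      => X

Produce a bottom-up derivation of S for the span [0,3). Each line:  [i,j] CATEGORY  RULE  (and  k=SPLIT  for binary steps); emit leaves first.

[0,1] (S/NP)/(NP/S)  lex  "river"
[1,2] NP/S  lex  "cat"
[0,2] S/NP  >  k=1
[2,3] NP  lex  "in"
[0,3] S  >  k=2

[0,3] S   >
  [0,2] S/NP   >
    [0,1] "river" : (S/NP)/(NP/S)
    [1,2] "cat" : NP/S
  [2,3] "in" : NP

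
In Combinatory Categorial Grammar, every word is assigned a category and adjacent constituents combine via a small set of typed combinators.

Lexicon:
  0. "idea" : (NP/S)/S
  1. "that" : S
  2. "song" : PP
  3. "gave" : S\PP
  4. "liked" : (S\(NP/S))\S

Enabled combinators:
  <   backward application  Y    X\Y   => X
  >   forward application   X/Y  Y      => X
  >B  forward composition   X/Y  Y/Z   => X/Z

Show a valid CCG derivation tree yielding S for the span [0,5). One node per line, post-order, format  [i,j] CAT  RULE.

[0,5] S   <
  [0,2] NP/S   >
    [0,1] "idea" : (NP/S)/S
    [1,2] "that" : S
  [2,5] S\(NP/S)   <
    [2,4] S   <
      [2,3] "song" : PP
      [3,4] "gave" : S\PP
    [4,5] "liked" : (S\(NP/S))\S

[0,1] (NP/S)/S  lex  "idea"
[1,2] S  lex  "that"
[0,2] NP/S  >  k=1
[2,3] PP  lex  "song"
[3,4] S\PP  lex  "gave"
[2,4] S  <  k=3
[4,5] (S\(NP/S))\S  lex  "liked"
[2,5] S\(NP/S)  <  k=4
[0,5] S  <  k=2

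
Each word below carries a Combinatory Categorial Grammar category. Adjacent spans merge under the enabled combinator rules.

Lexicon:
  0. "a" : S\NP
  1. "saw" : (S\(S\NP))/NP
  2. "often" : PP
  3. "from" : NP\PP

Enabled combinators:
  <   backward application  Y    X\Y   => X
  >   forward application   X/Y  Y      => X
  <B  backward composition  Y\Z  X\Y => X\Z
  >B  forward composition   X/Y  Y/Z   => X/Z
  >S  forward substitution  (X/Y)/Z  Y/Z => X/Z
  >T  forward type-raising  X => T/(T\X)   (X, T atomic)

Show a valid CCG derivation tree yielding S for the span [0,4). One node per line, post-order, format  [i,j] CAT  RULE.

[0,1] S\NP  lex  "a"
[1,2] (S\(S\NP))/NP  lex  "saw"
[2,3] PP  lex  "often"
[3,4] NP\PP  lex  "from"
[2,4] NP  <  k=3
[1,4] S\(S\NP)  >  k=2
[0,4] S  <  k=1

[0,4] S   <
  [0,1] "a" : S\NP
  [1,4] S\(S\NP)   >
    [1,2] "saw" : (S\(S\NP))/NP
    [2,4] NP   <
      [2,3] "often" : PP
      [3,4] "from" : NP\PP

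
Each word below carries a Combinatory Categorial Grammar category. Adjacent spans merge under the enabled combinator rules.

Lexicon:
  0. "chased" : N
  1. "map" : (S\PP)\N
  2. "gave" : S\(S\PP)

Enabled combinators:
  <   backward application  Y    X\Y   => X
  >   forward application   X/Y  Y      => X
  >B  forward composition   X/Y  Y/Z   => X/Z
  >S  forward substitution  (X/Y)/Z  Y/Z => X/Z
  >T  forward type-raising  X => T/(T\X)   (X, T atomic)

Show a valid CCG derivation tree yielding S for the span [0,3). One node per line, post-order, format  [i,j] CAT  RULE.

[0,1] N  lex  "chased"
[1,2] (S\PP)\N  lex  "map"
[0,2] S\PP  <  k=1
[2,3] S\(S\PP)  lex  "gave"
[0,3] S  <  k=2

[0,3] S   <
  [0,2] S\PP   <
    [0,1] "chased" : N
    [1,2] "map" : (S\PP)\N
  [2,3] "gave" : S\(S\PP)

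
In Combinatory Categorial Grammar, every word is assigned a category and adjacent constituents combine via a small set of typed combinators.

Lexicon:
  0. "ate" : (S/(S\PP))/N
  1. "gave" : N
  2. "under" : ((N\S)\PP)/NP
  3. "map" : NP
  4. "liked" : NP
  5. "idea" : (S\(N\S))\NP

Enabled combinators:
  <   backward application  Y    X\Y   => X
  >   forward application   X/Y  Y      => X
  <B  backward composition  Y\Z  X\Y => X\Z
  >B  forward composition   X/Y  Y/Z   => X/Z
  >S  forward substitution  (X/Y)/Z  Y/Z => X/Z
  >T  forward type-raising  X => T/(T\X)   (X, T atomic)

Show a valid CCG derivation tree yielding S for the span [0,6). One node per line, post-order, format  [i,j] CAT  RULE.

[0,6] S   >
  [0,2] S/(S\PP)   >
    [0,1] "ate" : (S/(S\PP))/N
    [1,2] "gave" : N
  [2,6] S\PP   <B
    [2,4] (N\S)\PP   >
      [2,3] "under" : ((N\S)\PP)/NP
      [3,4] "map" : NP
    [4,6] S\(N\S)   <
      [4,5] "liked" : NP
      [5,6] "idea" : (S\(N\S))\NP

[0,1] (S/(S\PP))/N  lex  "ate"
[1,2] N  lex  "gave"
[0,2] S/(S\PP)  >  k=1
[2,3] ((N\S)\PP)/NP  lex  "under"
[3,4] NP  lex  "map"
[2,4] (N\S)\PP  >  k=3
[4,5] NP  lex  "liked"
[5,6] (S\(N\S))\NP  lex  "idea"
[4,6] S\(N\S)  <  k=5
[2,6] S\PP  <B  k=4
[0,6] S  >  k=2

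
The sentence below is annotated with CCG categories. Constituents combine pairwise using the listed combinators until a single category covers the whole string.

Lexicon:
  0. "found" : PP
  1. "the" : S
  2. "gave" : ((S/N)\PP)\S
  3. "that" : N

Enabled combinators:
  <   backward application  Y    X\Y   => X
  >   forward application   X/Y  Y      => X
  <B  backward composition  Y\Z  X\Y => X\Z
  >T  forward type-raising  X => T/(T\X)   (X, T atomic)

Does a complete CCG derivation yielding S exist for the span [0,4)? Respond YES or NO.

YES

[0,4] S   >
  [0,3] S/N   <
    [0,1] "found" : PP
    [1,3] (S/N)\PP   <
      [1,2] "the" : S
      [2,3] "gave" : ((S/N)\PP)\S
  [3,4] "that" : N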